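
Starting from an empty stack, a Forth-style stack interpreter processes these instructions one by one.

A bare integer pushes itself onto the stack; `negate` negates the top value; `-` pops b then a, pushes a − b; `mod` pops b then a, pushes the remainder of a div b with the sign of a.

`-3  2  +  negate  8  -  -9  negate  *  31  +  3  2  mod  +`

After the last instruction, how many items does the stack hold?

-3     → [-3]
2      → [-3, 2]
+      → [-1]
negate → [1]
8      → [1, 8]
-      → [-7]
-9     → [-7, -9]
negate → [-7, 9]
*      → [-63]
31     → [-63, 31]
+      → [-32]
3      → [-32, 3]
2      → [-32, 3, 2]
mod    → [-32, 1]
+      → [-31]

1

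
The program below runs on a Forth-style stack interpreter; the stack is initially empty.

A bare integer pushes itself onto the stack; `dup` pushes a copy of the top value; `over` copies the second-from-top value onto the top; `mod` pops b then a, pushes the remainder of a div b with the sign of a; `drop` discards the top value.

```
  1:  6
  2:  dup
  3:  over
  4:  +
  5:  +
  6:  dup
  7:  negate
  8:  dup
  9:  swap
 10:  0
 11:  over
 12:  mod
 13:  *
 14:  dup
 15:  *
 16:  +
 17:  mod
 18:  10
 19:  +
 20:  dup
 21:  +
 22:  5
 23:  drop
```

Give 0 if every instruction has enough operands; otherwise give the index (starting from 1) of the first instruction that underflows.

6       [6]
dup     [6, 6]
over    [6, 6, 6]
+       [6, 12]
+       [18]
dup     [18, 18]
negate  [18, -18]
dup     [18, -18, -18]
swap    [18, -18, -18]
0       [18, -18, -18, 0]
over    [18, -18, -18, 0, -18]
mod     [18, -18, -18, 0]
*       [18, -18, 0]
dup     [18, -18, 0, 0]
*       [18, -18, 0]
+       [18, -18]
mod     [0]
10      [0, 10]
+       [10]
dup     [10, 10]
+       [20]
5       [20, 5]
drop    [20]

0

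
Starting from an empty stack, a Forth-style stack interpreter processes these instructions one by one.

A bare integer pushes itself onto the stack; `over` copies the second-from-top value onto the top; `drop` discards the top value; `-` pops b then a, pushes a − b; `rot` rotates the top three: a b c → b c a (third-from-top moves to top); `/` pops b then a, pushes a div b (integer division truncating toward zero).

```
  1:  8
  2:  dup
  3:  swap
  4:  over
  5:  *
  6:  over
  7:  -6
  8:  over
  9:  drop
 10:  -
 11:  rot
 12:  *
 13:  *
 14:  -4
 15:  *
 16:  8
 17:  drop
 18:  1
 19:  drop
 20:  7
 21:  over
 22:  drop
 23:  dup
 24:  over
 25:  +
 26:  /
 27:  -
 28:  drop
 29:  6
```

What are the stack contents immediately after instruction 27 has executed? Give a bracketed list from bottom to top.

[-28672]

8    : 8
dup  : 8 8
swap : 8 8
over : 8 8 8
*    : 8 64
over : 8 64 8
-6   : 8 64 8 -6
over : 8 64 8 -6 8
drop : 8 64 8 -6
-    : 8 64 14
rot  : 64 14 8
*    : 64 112
*    : 7168
-4   : 7168 -4
*    : -28672
8    : -28672 8
drop : -28672
1    : -28672 1
drop : -28672
7    : -28672 7
over : -28672 7 -28672
drop : -28672 7
dup  : -28672 7 7
over : -28672 7 7 7
+    : -28672 7 14
/    : -28672 0
-    : -28672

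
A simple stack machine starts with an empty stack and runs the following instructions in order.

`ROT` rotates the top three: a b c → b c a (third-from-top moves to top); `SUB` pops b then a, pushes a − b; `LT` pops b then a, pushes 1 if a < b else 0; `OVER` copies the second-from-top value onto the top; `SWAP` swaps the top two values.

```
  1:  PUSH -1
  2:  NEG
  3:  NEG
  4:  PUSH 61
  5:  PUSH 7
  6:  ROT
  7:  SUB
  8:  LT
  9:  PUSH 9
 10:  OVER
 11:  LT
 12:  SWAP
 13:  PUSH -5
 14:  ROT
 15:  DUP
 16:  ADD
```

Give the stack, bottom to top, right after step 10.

[0, 9, 0]

PUSH -1  -1
NEG      1
NEG      -1
PUSH 61  -1 61
PUSH 7   -1 61 7
ROT      61 7 -1
SUB      61 8
LT       0
PUSH 9   0 9
OVER     0 9 0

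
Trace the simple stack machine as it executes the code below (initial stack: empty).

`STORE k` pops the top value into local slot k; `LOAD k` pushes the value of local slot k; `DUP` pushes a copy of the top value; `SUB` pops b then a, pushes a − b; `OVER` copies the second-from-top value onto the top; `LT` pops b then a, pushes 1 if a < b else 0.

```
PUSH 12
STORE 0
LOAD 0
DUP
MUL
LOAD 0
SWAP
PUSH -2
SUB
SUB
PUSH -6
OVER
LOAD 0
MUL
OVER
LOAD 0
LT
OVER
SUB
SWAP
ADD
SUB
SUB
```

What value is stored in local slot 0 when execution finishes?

12

PUSH 12 → [12]
STORE 0 → []
LOAD 0  → [12]
DUP     → [12, 12]
MUL     → [144]
LOAD 0  → [144, 12]
SWAP    → [12, 144]
PUSH -2 → [12, 144, -2]
SUB     → [12, 146]
SUB     → [-134]
PUSH -6 → [-134, -6]
OVER    → [-134, -6, -134]
LOAD 0  → [-134, -6, -134, 12]
MUL     → [-134, -6, -1608]
OVER    → [-134, -6, -1608, -6]
LOAD 0  → [-134, -6, -1608, -6, 12]
LT      → [-134, -6, -1608, 1]
OVER    → [-134, -6, -1608, 1, -1608]
SUB     → [-134, -6, -1608, 1609]
SWAP    → [-134, -6, 1609, -1608]
ADD     → [-134, -6, 1]
SUB     → [-134, -7]
SUB     → [-127]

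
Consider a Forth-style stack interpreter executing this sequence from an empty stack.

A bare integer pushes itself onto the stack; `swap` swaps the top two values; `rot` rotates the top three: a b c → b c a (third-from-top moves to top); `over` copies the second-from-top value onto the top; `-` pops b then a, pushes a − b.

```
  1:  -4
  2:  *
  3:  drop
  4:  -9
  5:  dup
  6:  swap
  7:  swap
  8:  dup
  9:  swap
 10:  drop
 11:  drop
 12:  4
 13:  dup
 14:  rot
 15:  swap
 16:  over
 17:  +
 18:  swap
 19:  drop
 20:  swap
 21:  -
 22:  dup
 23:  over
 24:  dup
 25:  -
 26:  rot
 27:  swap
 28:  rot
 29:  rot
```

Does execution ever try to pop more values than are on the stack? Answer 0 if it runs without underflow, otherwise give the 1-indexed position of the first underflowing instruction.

2

-4 -> -4
*  — needs 2 operands, stack has 1 → underflow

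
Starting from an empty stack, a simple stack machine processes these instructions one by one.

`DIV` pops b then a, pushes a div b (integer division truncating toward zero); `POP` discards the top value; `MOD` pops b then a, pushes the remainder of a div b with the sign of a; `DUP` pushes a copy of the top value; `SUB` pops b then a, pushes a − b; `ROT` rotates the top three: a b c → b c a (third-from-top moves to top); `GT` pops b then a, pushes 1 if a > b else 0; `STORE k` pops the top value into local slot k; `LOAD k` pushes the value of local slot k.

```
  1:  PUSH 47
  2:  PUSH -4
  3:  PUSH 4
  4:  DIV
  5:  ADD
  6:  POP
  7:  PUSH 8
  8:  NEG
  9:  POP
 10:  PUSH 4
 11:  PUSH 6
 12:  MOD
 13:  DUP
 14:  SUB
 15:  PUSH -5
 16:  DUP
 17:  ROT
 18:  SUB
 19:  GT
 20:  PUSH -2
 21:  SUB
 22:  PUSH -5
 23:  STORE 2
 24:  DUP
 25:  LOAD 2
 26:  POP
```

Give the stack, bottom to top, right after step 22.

[2, -5]

PUSH 47 → [47]
PUSH -4 → [47, -4]
PUSH 4  → [47, -4, 4]
DIV     → [47, -1]
ADD     → [46]
POP     → []
PUSH 8  → [8]
NEG     → [-8]
POP     → []
PUSH 4  → [4]
PUSH 6  → [4, 6]
MOD     → [4]
DUP     → [4, 4]
SUB     → [0]
PUSH -5 → [0, -5]
DUP     → [0, -5, -5]
ROT     → [-5, -5, 0]
SUB     → [-5, -5]
GT      → [0]
PUSH -2 → [0, -2]
SUB     → [2]
PUSH -5 → [2, -5]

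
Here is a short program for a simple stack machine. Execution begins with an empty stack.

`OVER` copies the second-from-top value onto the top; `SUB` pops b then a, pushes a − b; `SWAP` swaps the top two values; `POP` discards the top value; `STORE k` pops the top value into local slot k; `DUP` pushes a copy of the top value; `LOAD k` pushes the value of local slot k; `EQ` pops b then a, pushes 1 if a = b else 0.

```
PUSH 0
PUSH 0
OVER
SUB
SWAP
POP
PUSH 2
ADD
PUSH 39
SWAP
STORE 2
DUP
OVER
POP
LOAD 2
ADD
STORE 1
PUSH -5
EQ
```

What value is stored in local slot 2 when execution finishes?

2

PUSH 0  → [0]
PUSH 0  → [0, 0]
OVER    → [0, 0, 0]
SUB     → [0, 0]
SWAP    → [0, 0]
POP     → [0]
PUSH 2  → [0, 2]
ADD     → [2]
PUSH 39 → [2, 39]
SWAP    → [39, 2]
STORE 2 → [39]
DUP     → [39, 39]
OVER    → [39, 39, 39]
POP     → [39, 39]
LOAD 2  → [39, 39, 2]
ADD     → [39, 41]
STORE 1 → [39]
PUSH -5 → [39, -5]
EQ      → [0]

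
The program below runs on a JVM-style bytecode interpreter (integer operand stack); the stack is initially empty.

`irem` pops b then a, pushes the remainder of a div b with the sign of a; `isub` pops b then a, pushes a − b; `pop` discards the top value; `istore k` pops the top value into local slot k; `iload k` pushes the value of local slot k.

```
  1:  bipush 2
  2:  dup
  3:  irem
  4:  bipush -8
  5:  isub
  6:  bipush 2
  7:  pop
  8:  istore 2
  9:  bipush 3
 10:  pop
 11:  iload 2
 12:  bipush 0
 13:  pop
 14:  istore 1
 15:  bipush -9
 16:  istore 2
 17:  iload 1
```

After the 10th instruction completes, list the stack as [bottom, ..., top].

bipush 2  → 2
dup       → 2 2
irem      → 0
bipush -8 → 0 -8
isub      → 8
bipush 2  → 8 2
pop       → 8
istore 2  → (empty)
bipush 3  → 3
pop       → (empty)

[]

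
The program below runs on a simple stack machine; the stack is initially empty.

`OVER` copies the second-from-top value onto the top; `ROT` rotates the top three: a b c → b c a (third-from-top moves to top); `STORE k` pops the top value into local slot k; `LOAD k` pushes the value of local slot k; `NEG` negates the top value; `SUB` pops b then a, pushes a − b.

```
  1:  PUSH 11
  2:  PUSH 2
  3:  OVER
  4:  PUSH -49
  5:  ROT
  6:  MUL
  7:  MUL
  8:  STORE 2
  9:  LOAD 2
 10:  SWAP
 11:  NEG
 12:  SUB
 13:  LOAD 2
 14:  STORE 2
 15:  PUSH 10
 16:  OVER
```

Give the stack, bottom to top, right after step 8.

PUSH 11   11
PUSH 2    11 2
OVER      11 2 11
PUSH -49  11 2 11 -49
ROT       11 11 -49 2
MUL       11 11 -98
MUL       11 -1078
STORE 2   11

[11]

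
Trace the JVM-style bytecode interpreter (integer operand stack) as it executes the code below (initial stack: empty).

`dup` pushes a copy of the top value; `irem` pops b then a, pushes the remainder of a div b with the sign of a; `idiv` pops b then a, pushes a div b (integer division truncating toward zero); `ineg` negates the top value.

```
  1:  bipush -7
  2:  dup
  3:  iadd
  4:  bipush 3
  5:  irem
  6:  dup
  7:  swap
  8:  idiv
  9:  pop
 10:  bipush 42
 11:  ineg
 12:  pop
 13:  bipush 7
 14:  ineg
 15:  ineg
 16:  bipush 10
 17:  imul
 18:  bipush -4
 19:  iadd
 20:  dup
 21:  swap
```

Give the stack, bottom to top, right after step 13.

[7]

bipush -7 -> [-7]
dup       -> [-7, -7]
iadd      -> [-14]
bipush 3  -> [-14, 3]
irem      -> [-2]
dup       -> [-2, -2]
swap      -> [-2, -2]
idiv      -> [1]
pop       -> []
bipush 42 -> [42]
ineg      -> [-42]
pop       -> []
bipush 7  -> [7]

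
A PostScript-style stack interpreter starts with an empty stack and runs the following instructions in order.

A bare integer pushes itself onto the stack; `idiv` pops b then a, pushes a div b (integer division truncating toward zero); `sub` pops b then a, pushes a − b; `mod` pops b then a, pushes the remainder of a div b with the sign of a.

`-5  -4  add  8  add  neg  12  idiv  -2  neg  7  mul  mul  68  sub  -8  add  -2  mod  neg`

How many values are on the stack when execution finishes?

1

-5   : [-5]
-4   : [-5, -4]
add  : [-9]
8    : [-9, 8]
add  : [-1]
neg  : [1]
12   : [1, 12]
idiv : [0]
-2   : [0, -2]
neg  : [0, 2]
7    : [0, 2, 7]
mul  : [0, 14]
mul  : [0]
68   : [0, 68]
sub  : [-68]
-8   : [-68, -8]
add  : [-76]
-2   : [-76, -2]
mod  : [0]
neg  : [0]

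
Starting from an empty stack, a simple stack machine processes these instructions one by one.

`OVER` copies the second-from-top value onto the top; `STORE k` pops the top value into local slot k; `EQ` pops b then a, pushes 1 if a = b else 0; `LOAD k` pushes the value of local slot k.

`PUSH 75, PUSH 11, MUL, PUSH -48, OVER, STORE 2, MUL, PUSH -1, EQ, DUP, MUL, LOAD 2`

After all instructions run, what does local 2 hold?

PUSH 75  → [75]
PUSH 11  → [75, 11]
MUL      → [825]
PUSH -48 → [825, -48]
OVER     → [825, -48, 825]
STORE 2  → [825, -48]
MUL      → [-39600]
PUSH -1  → [-39600, -1]
EQ       → [0]
DUP      → [0, 0]
MUL      → [0]
LOAD 2   → [0, 825]

825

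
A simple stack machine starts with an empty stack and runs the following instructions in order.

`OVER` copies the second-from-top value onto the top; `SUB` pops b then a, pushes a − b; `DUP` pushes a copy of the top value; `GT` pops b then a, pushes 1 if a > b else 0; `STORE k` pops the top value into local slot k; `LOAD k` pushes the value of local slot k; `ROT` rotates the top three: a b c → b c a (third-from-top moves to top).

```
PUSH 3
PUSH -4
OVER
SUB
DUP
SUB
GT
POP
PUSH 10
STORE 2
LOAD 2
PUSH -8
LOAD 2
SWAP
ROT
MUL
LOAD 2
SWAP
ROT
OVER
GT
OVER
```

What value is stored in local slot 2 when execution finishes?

10

PUSH 3  → 3
PUSH -4 → 3 -4
OVER    → 3 -4 3
SUB     → 3 -7
DUP     → 3 -7 -7
SUB     → 3 0
GT      → 1
POP     → (empty)
PUSH 10 → 10
STORE 2 → (empty)
LOAD 2  → 10
PUSH -8 → 10 -8
LOAD 2  → 10 -8 10
SWAP    → 10 10 -8
ROT     → 10 -8 10
MUL     → 10 -80
LOAD 2  → 10 -80 10
SWAP    → 10 10 -80
ROT     → 10 -80 10
OVER    → 10 -80 10 -80
GT      → 10 -80 1
OVER    → 10 -80 1 -80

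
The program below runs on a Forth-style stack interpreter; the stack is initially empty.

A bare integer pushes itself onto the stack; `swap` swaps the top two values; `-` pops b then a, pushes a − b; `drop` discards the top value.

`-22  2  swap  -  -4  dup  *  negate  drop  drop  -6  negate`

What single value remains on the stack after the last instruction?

6

-22    : [-22]
2      : [-22, 2]
swap   : [2, -22]
-      : [24]
-4     : [24, -4]
dup    : [24, -4, -4]
*      : [24, 16]
negate : [24, -16]
drop   : [24]
drop   : []
-6     : [-6]
negate : [6]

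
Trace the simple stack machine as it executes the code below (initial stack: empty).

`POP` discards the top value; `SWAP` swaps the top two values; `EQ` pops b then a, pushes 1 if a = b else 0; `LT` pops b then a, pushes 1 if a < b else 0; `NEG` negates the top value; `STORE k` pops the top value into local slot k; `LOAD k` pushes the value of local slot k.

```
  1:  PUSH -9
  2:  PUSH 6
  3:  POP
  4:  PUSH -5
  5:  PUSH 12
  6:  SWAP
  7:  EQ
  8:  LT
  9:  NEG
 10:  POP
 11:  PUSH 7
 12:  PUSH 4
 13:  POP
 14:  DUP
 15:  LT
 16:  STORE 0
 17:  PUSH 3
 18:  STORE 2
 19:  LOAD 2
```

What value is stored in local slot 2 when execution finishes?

PUSH -9 -> [-9]
PUSH 6  -> [-9, 6]
POP     -> [-9]
PUSH -5 -> [-9, -5]
PUSH 12 -> [-9, -5, 12]
SWAP    -> [-9, 12, -5]
EQ      -> [-9, 0]
LT      -> [1]
NEG     -> [-1]
POP     -> []
PUSH 7  -> [7]
PUSH 4  -> [7, 4]
POP     -> [7]
DUP     -> [7, 7]
LT      -> [0]
STORE 0 -> []
PUSH 3  -> [3]
STORE 2 -> []
LOAD 2  -> [3]

3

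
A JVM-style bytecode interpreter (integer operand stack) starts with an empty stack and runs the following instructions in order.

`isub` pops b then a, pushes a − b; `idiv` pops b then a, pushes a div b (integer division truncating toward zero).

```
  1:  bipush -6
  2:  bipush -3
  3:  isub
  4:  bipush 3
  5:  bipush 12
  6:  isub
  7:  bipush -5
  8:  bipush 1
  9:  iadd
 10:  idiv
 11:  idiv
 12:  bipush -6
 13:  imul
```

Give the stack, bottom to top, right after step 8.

[-3, -9, -5, 1]

bipush -6 -> [-6]
bipush -3 -> [-6, -3]
isub      -> [-3]
bipush 3  -> [-3, 3]
bipush 12 -> [-3, 3, 12]
isub      -> [-3, -9]
bipush -5 -> [-3, -9, -5]
bipush 1  -> [-3, -9, -5, 1]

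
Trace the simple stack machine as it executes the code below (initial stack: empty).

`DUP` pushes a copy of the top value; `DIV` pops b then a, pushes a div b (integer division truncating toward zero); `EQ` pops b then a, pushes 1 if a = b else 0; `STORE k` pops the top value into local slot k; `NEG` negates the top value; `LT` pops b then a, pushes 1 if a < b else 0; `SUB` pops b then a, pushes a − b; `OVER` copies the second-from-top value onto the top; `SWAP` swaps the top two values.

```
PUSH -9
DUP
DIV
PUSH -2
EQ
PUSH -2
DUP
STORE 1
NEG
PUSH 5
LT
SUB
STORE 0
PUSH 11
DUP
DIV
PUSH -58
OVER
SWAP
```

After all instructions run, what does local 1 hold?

PUSH -9  : [-9]
DUP      : [-9, -9]
DIV      : [1]
PUSH -2  : [1, -2]
EQ       : [0]
PUSH -2  : [0, -2]
DUP      : [0, -2, -2]
STORE 1  : [0, -2]
NEG      : [0, 2]
PUSH 5   : [0, 2, 5]
LT       : [0, 1]
SUB      : [-1]
STORE 0  : []
PUSH 11  : [11]
DUP      : [11, 11]
DIV      : [1]
PUSH -58 : [1, -58]
OVER     : [1, -58, 1]
SWAP     : [1, 1, -58]

-2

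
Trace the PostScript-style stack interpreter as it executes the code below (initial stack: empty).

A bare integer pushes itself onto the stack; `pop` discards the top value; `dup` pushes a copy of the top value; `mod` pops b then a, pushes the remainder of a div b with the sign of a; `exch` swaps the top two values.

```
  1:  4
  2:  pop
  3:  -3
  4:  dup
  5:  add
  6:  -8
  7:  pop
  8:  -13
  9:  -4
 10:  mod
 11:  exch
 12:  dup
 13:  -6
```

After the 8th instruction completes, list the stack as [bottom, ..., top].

[-6, -13]

4   -> [4]
pop -> []
-3  -> [-3]
dup -> [-3, -3]
add -> [-6]
-8  -> [-6, -8]
pop -> [-6]
-13 -> [-6, -13]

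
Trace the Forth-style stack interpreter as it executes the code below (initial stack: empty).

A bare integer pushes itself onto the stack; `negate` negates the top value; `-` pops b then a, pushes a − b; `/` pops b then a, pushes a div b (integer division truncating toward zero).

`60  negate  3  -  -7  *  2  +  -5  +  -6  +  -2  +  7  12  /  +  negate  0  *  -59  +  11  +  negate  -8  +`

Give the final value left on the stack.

60     → [60]
negate → [-60]
3      → [-60, 3]
-      → [-63]
-7     → [-63, -7]
*      → [441]
2      → [441, 2]
+      → [443]
-5     → [443, -5]
+      → [438]
-6     → [438, -6]
+      → [432]
-2     → [432, -2]
+      → [430]
7      → [430, 7]
12     → [430, 7, 12]
/      → [430, 0]
+      → [430]
negate → [-430]
0      → [-430, 0]
*      → [0]
-59    → [0, -59]
+      → [-59]
11     → [-59, 11]
+      → [-48]
negate → [48]
-8     → [48, -8]
+      → [40]

40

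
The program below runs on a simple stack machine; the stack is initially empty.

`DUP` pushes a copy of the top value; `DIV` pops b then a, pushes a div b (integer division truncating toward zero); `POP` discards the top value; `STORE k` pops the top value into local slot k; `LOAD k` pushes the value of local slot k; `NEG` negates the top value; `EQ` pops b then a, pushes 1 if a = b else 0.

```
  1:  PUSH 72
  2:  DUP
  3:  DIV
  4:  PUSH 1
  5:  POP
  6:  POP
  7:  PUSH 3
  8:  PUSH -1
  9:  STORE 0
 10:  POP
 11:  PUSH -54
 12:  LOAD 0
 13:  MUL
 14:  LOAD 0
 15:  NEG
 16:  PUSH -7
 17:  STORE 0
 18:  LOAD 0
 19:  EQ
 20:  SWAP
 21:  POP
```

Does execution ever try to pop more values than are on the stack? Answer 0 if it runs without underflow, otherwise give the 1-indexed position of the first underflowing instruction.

PUSH 72   72
DUP       72 72
DIV       1
PUSH 1    1 1
POP       1
POP       (empty)
PUSH 3    3
PUSH -1   3 -1
STORE 0   3
POP       (empty)
PUSH -54  -54
LOAD 0    -54 -1
MUL       54
LOAD 0    54 -1
NEG       54 1
PUSH -7   54 1 -7
STORE 0   54 1
LOAD 0    54 1 -7
EQ        54 0
SWAP      0 54
POP       0

0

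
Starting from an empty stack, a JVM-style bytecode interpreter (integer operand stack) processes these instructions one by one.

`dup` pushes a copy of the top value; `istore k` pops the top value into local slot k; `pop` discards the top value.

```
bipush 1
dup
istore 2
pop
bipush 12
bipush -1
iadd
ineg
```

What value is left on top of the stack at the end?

-11

bipush 1  : [1]
dup       : [1, 1]
istore 2  : [1]
pop       : []
bipush 12 : [12]
bipush -1 : [12, -1]
iadd      : [11]
ineg      : [-11]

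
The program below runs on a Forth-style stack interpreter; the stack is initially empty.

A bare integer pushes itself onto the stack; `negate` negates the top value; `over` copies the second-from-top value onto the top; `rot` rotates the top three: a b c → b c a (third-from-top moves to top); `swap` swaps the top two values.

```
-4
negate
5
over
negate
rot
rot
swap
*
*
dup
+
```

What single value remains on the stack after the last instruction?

-4     → -4
negate → 4
5      → 4 5
over   → 4 5 4
negate → 4 5 -4
rot    → 5 -4 4
rot    → -4 4 5
swap   → -4 5 4
*      → -4 20
*      → -80
dup    → -80 -80
+      → -160

-160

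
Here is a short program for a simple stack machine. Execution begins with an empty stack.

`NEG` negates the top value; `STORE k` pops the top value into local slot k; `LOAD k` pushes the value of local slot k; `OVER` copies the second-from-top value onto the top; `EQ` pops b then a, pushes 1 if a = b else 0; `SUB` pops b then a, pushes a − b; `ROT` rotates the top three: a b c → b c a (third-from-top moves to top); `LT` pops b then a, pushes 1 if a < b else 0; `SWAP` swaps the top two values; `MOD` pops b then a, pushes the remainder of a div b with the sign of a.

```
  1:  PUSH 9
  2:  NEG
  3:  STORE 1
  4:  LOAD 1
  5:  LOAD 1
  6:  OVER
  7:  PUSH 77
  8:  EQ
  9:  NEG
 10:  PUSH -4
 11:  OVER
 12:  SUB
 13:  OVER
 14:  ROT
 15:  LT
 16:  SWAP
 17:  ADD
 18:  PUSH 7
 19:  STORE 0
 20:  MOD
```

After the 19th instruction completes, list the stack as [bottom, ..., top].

PUSH 9   [9]
NEG      [-9]
STORE 1  []
LOAD 1   [-9]
LOAD 1   [-9, -9]
OVER     [-9, -9, -9]
PUSH 77  [-9, -9, -9, 77]
EQ       [-9, -9, 0]
NEG      [-9, -9, 0]
PUSH -4  [-9, -9, 0, -4]
OVER     [-9, -9, 0, -4, 0]
SUB      [-9, -9, 0, -4]
OVER     [-9, -9, 0, -4, 0]
ROT      [-9, -9, -4, 0, 0]
LT       [-9, -9, -4, 0]
SWAP     [-9, -9, 0, -4]
ADD      [-9, -9, -4]
PUSH 7   [-9, -9, -4, 7]
STORE 0  [-9, -9, -4]

[-9, -9, -4]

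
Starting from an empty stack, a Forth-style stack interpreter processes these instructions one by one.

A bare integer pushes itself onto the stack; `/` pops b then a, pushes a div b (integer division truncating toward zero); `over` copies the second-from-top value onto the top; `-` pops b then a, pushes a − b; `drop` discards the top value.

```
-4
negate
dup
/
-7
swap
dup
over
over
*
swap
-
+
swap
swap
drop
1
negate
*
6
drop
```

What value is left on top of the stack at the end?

-4     -> [-4]
negate -> [4]
dup    -> [4, 4]
/      -> [1]
-7     -> [1, -7]
swap   -> [-7, 1]
dup    -> [-7, 1, 1]
over   -> [-7, 1, 1, 1]
over   -> [-7, 1, 1, 1, 1]
*      -> [-7, 1, 1, 1]
swap   -> [-7, 1, 1, 1]
-      -> [-7, 1, 0]
+      -> [-7, 1]
swap   -> [1, -7]
swap   -> [-7, 1]
drop   -> [-7]
1      -> [-7, 1]
negate -> [-7, -1]
*      -> [7]
6      -> [7, 6]
drop   -> [7]

7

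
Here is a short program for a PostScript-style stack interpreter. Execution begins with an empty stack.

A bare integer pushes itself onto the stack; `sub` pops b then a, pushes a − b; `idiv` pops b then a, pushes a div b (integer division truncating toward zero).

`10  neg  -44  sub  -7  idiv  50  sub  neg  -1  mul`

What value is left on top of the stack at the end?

-54

10   : [10]
neg  : [-10]
-44  : [-10, -44]
sub  : [34]
-7   : [34, -7]
idiv : [-4]
50   : [-4, 50]
sub  : [-54]
neg  : [54]
-1   : [54, -1]
mul  : [-54]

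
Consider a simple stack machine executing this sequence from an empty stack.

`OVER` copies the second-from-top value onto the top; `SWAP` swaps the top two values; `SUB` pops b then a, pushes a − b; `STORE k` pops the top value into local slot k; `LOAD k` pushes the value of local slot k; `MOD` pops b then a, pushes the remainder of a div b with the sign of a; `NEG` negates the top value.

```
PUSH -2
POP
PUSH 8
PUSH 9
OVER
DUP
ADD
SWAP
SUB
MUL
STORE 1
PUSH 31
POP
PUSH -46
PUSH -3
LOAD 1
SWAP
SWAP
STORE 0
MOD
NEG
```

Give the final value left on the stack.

1

PUSH -2  -> -2
POP      -> (empty)
PUSH 8   -> 8
PUSH 9   -> 8 9
OVER     -> 8 9 8
DUP      -> 8 9 8 8
ADD      -> 8 9 16
SWAP     -> 8 16 9
SUB      -> 8 7
MUL      -> 56
STORE 1  -> (empty)
PUSH 31  -> 31
POP      -> (empty)
PUSH -46 -> -46
PUSH -3  -> -46 -3
LOAD 1   -> -46 -3 56
SWAP     -> -46 56 -3
SWAP     -> -46 -3 56
STORE 0  -> -46 -3
MOD      -> -1
NEG      -> 1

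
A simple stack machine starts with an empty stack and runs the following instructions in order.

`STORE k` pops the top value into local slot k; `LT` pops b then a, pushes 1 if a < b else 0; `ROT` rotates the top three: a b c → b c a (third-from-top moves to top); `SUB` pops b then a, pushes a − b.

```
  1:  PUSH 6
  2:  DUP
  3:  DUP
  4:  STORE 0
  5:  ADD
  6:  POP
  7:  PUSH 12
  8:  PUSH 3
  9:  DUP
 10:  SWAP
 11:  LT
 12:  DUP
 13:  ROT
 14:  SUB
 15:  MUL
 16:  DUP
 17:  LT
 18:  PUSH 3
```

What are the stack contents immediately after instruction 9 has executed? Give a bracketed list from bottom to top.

PUSH 6   6
DUP      6 6
DUP      6 6 6
STORE 0  6 6
ADD      12
POP      (empty)
PUSH 12  12
PUSH 3   12 3
DUP      12 3 3

[12, 3, 3]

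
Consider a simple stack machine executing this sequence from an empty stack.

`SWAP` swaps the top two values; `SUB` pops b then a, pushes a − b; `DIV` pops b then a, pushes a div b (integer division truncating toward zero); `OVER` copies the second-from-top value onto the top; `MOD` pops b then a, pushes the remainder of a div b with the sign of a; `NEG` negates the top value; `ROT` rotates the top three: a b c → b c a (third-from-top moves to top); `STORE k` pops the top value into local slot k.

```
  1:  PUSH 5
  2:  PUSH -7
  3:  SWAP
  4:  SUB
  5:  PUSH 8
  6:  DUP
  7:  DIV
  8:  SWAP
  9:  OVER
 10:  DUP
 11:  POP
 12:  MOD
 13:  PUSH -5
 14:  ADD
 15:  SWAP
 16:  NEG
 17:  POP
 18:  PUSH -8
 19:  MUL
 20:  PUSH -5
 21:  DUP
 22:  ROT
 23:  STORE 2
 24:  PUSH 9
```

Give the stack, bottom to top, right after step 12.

PUSH 5   5
PUSH -7  5 -7
SWAP     -7 5
SUB      -12
PUSH 8   -12 8
DUP      -12 8 8
DIV      -12 1
SWAP     1 -12
OVER     1 -12 1
DUP      1 -12 1 1
POP      1 -12 1
MOD      1 0

[1, 0]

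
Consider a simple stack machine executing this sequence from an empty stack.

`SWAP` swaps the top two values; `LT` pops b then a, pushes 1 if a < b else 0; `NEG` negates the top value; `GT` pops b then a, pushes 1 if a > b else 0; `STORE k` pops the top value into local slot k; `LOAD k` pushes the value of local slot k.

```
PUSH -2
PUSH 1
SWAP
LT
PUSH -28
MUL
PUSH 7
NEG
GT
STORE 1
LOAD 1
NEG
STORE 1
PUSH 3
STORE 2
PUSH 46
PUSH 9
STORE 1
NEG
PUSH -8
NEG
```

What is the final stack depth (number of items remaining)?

2

PUSH -2  → [-2]
PUSH 1   → [-2, 1]
SWAP     → [1, -2]
LT       → [0]
PUSH -28 → [0, -28]
MUL      → [0]
PUSH 7   → [0, 7]
NEG      → [0, -7]
GT       → [1]
STORE 1  → []
LOAD 1   → [1]
NEG      → [-1]
STORE 1  → []
PUSH 3   → [3]
STORE 2  → []
PUSH 46  → [46]
PUSH 9   → [46, 9]
STORE 1  → [46]
NEG      → [-46]
PUSH -8  → [-46, -8]
NEG      → [-46, 8]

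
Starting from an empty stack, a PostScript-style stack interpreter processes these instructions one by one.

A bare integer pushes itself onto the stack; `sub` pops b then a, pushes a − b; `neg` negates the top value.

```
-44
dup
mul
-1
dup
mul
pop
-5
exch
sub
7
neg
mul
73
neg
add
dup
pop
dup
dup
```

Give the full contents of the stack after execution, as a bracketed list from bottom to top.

[13514, 13514, 13514]

-44  → [-44]
dup  → [-44, -44]
mul  → [1936]
-1   → [1936, -1]
dup  → [1936, -1, -1]
mul  → [1936, 1]
pop  → [1936]
-5   → [1936, -5]
exch → [-5, 1936]
sub  → [-1941]
7    → [-1941, 7]
neg  → [-1941, -7]
mul  → [13587]
73   → [13587, 73]
neg  → [13587, -73]
add  → [13514]
dup  → [13514, 13514]
pop  → [13514]
dup  → [13514, 13514]
dup  → [13514, 13514, 13514]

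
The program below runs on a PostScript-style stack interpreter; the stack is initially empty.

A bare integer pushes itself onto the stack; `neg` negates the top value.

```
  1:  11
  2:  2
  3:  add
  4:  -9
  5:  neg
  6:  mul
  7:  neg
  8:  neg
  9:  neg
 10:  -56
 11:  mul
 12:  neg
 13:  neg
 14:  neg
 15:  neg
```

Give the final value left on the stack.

6552

11  → [11]
2   → [11, 2]
add → [13]
-9  → [13, -9]
neg → [13, 9]
mul → [117]
neg → [-117]
neg → [117]
neg → [-117]
-56 → [-117, -56]
mul → [6552]
neg → [-6552]
neg → [6552]
neg → [-6552]
neg → [6552]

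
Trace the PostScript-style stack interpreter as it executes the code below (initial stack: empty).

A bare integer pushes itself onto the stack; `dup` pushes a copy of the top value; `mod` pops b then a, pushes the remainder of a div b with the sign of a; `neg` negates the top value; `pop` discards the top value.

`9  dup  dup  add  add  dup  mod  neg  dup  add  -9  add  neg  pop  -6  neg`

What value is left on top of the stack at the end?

6

9   : 9
dup : 9 9
dup : 9 9 9
add : 9 18
add : 27
dup : 27 27
mod : 0
neg : 0
dup : 0 0
add : 0
-9  : 0 -9
add : -9
neg : 9
pop : (empty)
-6  : -6
neg : 6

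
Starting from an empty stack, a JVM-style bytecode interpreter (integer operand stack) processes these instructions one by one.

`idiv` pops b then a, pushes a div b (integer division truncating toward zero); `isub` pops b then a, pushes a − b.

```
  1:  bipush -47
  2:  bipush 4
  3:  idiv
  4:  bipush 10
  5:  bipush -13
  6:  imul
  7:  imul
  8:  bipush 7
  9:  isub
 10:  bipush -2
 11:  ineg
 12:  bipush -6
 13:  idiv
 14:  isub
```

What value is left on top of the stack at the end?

1423

bipush -47 → -47
bipush 4   → -47 4
idiv       → -11
bipush 10  → -11 10
bipush -13 → -11 10 -13
imul       → -11 -130
imul       → 1430
bipush 7   → 1430 7
isub       → 1423
bipush -2  → 1423 -2
ineg       → 1423 2
bipush -6  → 1423 2 -6
idiv       → 1423 0
isub       → 1423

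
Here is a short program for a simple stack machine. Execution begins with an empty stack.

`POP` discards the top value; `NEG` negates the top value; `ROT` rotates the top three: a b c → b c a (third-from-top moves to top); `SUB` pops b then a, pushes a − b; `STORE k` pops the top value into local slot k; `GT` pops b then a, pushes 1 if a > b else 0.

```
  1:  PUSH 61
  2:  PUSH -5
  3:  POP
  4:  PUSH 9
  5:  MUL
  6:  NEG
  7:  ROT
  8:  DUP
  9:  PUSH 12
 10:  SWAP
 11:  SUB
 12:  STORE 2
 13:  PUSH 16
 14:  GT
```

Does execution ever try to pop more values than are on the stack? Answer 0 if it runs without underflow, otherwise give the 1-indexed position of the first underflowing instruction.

PUSH 61  [61]
PUSH -5  [61, -5]
POP      [61]
PUSH 9   [61, 9]
MUL      [549]
NEG      [-549]
ROT  — needs 3 operands, stack has 1 → underflow

7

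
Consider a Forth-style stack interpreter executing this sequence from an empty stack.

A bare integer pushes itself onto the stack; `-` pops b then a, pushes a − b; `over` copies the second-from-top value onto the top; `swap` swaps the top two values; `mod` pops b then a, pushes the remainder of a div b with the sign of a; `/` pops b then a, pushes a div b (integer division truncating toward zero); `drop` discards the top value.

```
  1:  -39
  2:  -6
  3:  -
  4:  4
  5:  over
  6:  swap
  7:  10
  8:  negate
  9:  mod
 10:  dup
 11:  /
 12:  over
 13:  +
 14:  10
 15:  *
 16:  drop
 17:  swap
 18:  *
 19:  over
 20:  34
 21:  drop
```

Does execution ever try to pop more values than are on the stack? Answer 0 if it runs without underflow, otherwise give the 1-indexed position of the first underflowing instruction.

19

-39    -> -39
-6     -> -39 -6
-      -> -33
4      -> -33 4
over   -> -33 4 -33
swap   -> -33 -33 4
10     -> -33 -33 4 10
negate -> -33 -33 4 -10
mod    -> -33 -33 4
dup    -> -33 -33 4 4
/      -> -33 -33 1
over   -> -33 -33 1 -33
+      -> -33 -33 -32
10     -> -33 -33 -32 10
*      -> -33 -33 -320
drop   -> -33 -33
swap   -> -33 -33
*      -> 1089
over  — needs 2 operands, stack has 1 → underflow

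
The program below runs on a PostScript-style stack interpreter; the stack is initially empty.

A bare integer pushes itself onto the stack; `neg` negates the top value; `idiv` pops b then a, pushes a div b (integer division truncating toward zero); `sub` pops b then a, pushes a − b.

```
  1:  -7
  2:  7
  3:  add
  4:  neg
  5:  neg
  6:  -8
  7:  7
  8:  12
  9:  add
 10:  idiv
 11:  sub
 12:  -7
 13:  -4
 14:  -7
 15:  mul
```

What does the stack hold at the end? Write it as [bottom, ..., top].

-7   → -7
7    → -7 7
add  → 0
neg  → 0
neg  → 0
-8   → 0 -8
7    → 0 -8 7
12   → 0 -8 7 12
add  → 0 -8 19
idiv → 0 0
sub  → 0
-7   → 0 -7
-4   → 0 -7 -4
-7   → 0 -7 -4 -7
mul  → 0 -7 28

[0, -7, 28]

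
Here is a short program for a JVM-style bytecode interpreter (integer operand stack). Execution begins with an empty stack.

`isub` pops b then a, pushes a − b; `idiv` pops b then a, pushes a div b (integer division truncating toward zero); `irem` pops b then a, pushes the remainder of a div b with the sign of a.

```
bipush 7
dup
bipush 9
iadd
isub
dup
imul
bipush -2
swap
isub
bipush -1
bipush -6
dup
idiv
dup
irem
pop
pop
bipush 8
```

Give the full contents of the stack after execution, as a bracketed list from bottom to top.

[-83, 8]

bipush 7   [7]
dup        [7, 7]
bipush 9   [7, 7, 9]
iadd       [7, 16]
isub       [-9]
dup        [-9, -9]
imul       [81]
bipush -2  [81, -2]
swap       [-2, 81]
isub       [-83]
bipush -1  [-83, -1]
bipush -6  [-83, -1, -6]
dup        [-83, -1, -6, -6]
idiv       [-83, -1, 1]
dup        [-83, -1, 1, 1]
irem       [-83, -1, 0]
pop        [-83, -1]
pop        [-83]
bipush 8   [-83, 8]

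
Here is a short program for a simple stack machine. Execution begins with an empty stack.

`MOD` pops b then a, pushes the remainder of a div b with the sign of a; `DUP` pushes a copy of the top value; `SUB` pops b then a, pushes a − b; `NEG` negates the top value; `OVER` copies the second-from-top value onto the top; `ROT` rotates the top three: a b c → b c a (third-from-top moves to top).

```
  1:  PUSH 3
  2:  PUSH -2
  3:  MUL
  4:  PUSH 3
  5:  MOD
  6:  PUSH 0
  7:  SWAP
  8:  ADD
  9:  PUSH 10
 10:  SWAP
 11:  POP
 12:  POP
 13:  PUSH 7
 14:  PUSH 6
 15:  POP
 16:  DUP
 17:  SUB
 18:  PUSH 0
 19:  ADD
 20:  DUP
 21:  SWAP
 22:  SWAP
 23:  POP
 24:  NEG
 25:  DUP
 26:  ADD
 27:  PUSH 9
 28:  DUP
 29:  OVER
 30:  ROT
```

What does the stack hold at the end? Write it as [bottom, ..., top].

[0, 9, 9, 9]

PUSH 3  → 3
PUSH -2 → 3 -2
MUL     → -6
PUSH 3  → -6 3
MOD     → 0
PUSH 0  → 0 0
SWAP    → 0 0
ADD     → 0
PUSH 10 → 0 10
SWAP    → 10 0
POP     → 10
POP     → (empty)
PUSH 7  → 7
PUSH 6  → 7 6
POP     → 7
DUP     → 7 7
SUB     → 0
PUSH 0  → 0 0
ADD     → 0
DUP     → 0 0
SWAP    → 0 0
SWAP    → 0 0
POP     → 0
NEG     → 0
DUP     → 0 0
ADD     → 0
PUSH 9  → 0 9
DUP     → 0 9 9
OVER    → 0 9 9 9
ROT     → 0 9 9 9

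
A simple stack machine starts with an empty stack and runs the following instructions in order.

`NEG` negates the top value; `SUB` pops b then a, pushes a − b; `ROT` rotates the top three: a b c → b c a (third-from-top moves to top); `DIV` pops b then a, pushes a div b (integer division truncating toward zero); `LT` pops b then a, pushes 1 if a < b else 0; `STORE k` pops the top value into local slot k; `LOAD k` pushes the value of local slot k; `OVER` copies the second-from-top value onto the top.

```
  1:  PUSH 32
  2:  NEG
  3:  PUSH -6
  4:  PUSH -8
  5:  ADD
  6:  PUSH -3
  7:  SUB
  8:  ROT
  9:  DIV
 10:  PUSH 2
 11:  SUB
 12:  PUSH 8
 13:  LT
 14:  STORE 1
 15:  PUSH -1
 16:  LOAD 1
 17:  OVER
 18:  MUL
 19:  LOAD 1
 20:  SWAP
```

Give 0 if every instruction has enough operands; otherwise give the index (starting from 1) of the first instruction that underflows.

PUSH 32 : 32
NEG     : -32
PUSH -6 : -32 -6
PUSH -8 : -32 -6 -8
ADD     : -32 -14
PUSH -3 : -32 -14 -3
SUB     : -32 -11
ROT  — needs 3 operands, stack has 2 → underflow

8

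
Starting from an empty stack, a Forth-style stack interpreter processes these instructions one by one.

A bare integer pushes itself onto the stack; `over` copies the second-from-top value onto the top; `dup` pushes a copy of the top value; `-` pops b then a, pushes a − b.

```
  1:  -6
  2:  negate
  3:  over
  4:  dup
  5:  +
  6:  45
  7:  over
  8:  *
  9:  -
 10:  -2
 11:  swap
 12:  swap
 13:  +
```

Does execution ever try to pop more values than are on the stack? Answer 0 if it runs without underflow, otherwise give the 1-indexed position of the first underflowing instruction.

3

-6     : -6
negate : 6
over  — needs 2 operands, stack has 1 → underflow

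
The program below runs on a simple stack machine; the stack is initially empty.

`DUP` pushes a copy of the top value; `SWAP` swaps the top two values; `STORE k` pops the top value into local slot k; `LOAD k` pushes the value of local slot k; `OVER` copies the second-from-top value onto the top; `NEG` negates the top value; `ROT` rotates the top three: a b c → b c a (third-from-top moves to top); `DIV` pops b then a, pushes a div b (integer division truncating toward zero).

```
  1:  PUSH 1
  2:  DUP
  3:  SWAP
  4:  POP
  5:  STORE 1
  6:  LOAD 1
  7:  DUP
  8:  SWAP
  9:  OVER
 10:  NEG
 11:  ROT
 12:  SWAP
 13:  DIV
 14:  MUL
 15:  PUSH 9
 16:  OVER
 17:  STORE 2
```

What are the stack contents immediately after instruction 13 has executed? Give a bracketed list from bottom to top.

[1, -1]

PUSH 1  -> 1
DUP     -> 1 1
SWAP    -> 1 1
POP     -> 1
STORE 1 -> (empty)
LOAD 1  -> 1
DUP     -> 1 1
SWAP    -> 1 1
OVER    -> 1 1 1
NEG     -> 1 1 -1
ROT     -> 1 -1 1
SWAP    -> 1 1 -1
DIV     -> 1 -1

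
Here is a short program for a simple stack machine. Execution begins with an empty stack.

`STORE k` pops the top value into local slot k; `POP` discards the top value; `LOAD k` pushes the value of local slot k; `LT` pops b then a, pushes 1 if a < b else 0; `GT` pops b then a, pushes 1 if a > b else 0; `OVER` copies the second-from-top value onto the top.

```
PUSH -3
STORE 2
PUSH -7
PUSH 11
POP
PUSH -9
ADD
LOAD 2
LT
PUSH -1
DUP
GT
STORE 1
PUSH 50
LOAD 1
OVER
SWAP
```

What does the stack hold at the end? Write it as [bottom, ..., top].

[1, 50, 50, 0]

PUSH -3 → [-3]
STORE 2 → []
PUSH -7 → [-7]
PUSH 11 → [-7, 11]
POP     → [-7]
PUSH -9 → [-7, -9]
ADD     → [-16]
LOAD 2  → [-16, -3]
LT      → [1]
PUSH -1 → [1, -1]
DUP     → [1, -1, -1]
GT      → [1, 0]
STORE 1 → [1]
PUSH 50 → [1, 50]
LOAD 1  → [1, 50, 0]
OVER    → [1, 50, 0, 50]
SWAP    → [1, 50, 50, 0]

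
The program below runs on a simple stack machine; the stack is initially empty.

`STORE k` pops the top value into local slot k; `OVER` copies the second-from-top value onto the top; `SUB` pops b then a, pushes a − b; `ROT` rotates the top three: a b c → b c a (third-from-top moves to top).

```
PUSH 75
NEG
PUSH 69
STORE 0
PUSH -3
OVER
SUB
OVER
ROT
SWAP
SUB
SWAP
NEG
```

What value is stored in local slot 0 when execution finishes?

69

PUSH 75  [75]
NEG      [-75]
PUSH 69  [-75, 69]
STORE 0  [-75]
PUSH -3  [-75, -3]
OVER     [-75, -3, -75]
SUB      [-75, 72]
OVER     [-75, 72, -75]
ROT      [72, -75, -75]
SWAP     [72, -75, -75]
SUB      [72, 0]
SWAP     [0, 72]
NEG      [0, -72]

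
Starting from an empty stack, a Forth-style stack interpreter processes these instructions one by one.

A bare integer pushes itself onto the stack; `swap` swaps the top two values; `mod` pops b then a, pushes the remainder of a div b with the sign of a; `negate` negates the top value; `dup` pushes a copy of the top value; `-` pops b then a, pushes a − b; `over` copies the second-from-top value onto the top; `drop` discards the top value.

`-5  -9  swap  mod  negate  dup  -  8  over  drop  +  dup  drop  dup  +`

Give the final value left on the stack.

16

-5      [-5]
-9      [-5, -9]
swap    [-9, -5]
mod     [-4]
negate  [4]
dup     [4, 4]
-       [0]
8       [0, 8]
over    [0, 8, 0]
drop    [0, 8]
+       [8]
dup     [8, 8]
drop    [8]
dup     [8, 8]
+       [16]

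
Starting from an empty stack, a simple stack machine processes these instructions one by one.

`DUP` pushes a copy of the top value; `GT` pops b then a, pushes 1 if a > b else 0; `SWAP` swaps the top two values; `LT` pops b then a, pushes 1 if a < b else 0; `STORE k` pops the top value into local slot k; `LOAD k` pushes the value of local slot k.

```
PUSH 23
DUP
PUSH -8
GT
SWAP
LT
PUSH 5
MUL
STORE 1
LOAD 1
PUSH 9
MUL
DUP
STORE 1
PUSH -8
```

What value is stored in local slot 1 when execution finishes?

45

PUSH 23 : 23
DUP     : 23 23
PUSH -8 : 23 23 -8
GT      : 23 1
SWAP    : 1 23
LT      : 1
PUSH 5  : 1 5
MUL     : 5
STORE 1 : (empty)
LOAD 1  : 5
PUSH 9  : 5 9
MUL     : 45
DUP     : 45 45
STORE 1 : 45
PUSH -8 : 45 -8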